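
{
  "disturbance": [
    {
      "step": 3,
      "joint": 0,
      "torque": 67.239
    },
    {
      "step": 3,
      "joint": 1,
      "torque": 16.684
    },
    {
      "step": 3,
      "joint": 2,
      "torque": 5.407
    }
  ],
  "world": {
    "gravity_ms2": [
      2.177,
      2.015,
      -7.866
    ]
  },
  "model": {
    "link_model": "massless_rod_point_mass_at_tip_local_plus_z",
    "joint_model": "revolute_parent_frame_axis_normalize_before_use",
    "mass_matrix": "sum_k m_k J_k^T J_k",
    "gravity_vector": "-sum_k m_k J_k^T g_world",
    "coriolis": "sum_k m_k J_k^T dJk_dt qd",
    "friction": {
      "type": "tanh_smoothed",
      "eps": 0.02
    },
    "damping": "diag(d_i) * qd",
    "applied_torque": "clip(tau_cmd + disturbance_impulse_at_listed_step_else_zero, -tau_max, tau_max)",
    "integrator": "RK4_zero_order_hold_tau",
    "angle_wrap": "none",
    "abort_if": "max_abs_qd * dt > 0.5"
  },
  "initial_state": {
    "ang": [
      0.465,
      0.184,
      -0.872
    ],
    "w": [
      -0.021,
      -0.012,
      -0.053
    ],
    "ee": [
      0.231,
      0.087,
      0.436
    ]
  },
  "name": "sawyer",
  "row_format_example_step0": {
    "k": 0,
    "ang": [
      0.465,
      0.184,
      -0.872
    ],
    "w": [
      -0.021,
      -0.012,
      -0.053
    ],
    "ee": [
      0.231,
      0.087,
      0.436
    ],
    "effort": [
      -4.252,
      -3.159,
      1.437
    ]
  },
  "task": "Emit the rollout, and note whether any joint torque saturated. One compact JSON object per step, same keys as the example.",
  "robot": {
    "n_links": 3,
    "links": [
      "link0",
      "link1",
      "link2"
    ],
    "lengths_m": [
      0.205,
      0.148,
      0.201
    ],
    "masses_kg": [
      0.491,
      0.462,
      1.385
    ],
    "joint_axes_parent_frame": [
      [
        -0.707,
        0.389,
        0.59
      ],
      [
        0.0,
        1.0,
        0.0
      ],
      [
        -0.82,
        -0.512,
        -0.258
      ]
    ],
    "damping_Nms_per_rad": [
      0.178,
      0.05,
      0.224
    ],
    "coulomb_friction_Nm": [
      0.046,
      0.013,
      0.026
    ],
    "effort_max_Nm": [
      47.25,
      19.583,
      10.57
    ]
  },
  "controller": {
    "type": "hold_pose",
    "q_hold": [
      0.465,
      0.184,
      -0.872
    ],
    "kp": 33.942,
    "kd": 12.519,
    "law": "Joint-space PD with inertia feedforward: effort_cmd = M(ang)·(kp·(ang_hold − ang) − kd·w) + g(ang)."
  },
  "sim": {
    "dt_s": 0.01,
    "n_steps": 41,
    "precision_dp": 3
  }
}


{"k":1,"ang":[0.465,0.184,-0.872],"w":[-0.022,0.002,-0.024],"ee":[0.231,0.086,0.436],"effort":[-4.269,-3.159,1.43]}
{"k":2,"ang":[0.465,0.184,-0.873],"w":[-0.02,0.006,-0.012],"ee":[0.231,0.086,0.436],"effort":[-4.285,-3.159,1.425]}
{"k":3,"ang":[0.464,0.184,-0.873],"w":[-0.017,0.005,-0.008],"ee":[0.231,0.086,0.436],"effort":[47.25,13.525,6.829]}
{"k":4,"ang":[0.467,0.195,-0.858],"w":[0.595,2.043,2.852],"ee":[0.233,0.089,0.435],"effort":[-10.871,-5.297,0.739]}
{"k":5,"ang":[0.473,0.212,-0.833],"w":[0.594,1.531,2.094],"ee":[0.236,0.095,0.434],"effort":[-10.27,-5.125,0.797]}
{"k":6,"ang":[0.479,0.226,-0.815],"w":[0.578,1.14,1.513],"ee":[0.238,0.1,0.433],"effort":[-9.72,-4.964,0.849]}
{"k":7,"ang":[0.485,0.236,-0.803],"w":[0.547,0.844,1.075],"ee":[0.24,0.104,0.432],"effort":[-9.218,-4.815,0.894]}
{"k":8,"ang":[0.49,0.243,-0.794],"w":[0.506,0.621,0.75],"ee":[0.242,0.108,0.43],"effort":[-8.759,-4.677,0.934]}
{"k":9,"ang":[0.495,0.248,-0.787],"w":[0.459,0.454,0.51],"ee":[0.243,0.111,0.429],"effort":[-8.34,-4.549,0.969]}
{"k":10,"ang":[0.499,0.252,-0.783],"w":[0.408,0.327,0.334],"ee":[0.244,0.113,0.428],"effort":[-7.959,-4.431,0.999]}
{"k":11,"ang":[0.503,0.255,-0.78],"w":[0.356,0.23,0.205],"ee":[0.245,0.115,0.427],"effort":[-7.612,-4.323,1.026]}
{"k":12,"ang":[0.506,0.257,-0.779],"w":[0.304,0.156,0.11],"ee":[0.245,0.117,0.427],"effort":[-7.297,-4.224,1.05]}
{"k":13,"ang":[0.509,0.258,-0.778],"w":[0.255,0.099,0.042],"ee":[0.246,0.118,0.426],"effort":[-7.011,-4.133,1.071]}
{"k":14,"ang":[0.511,0.259,-0.778],"w":[0.207,0.06,0.001],"ee":[0.246,0.12,0.425],"effort":[-6.751,-4.05,1.089]}
{"k":15,"ang":[0.513,0.259,-0.778],"w":[0.158,0.04,-0.01],"ee":[0.247,0.12,0.425],"effort":[-6.517,-3.974,1.102]}
{"k":16,"ang":[0.515,0.26,-0.778],"w":[0.114,0.025,-0.013],"ee":[0.247,0.121,0.425],"effort":[-6.304,-3.905,1.113]}
{"k":17,"ang":[0.516,0.26,-0.778],"w":[0.074,0.013,-0.014],"ee":[0.247,0.121,0.424],"effort":[-6.112,-3.843,1.124]}
{"k":18,"ang":[0.516,0.26,-0.778],"w":[0.039,0.004,-0.014],"ee":[0.247,0.122,0.424],"effort":[-5.939,-3.787,1.133]}
{"k":19,"ang":[0.516,0.26,-0.779],"w":[0.008,-0.005,-0.015],"ee":[0.247,0.122,0.424],"effort":[-5.784,-3.737,1.142]}
{"k":20,"ang":[0.516,0.26,-0.779],"w":[-0.016,-0.016,-0.021],"ee":[0.247,0.122,0.424],"effort":[-5.649,-3.693,1.15]}
{"k":21,"ang":[0.516,0.26,-0.779],"w":[-0.036,-0.026,-0.027],"ee":[0.247,0.121,0.424],"effort":[-5.531,-3.653,1.157]}
{"k":22,"ang":[0.516,0.259,-0.779],"w":[-0.053,-0.035,-0.031],"ee":[0.247,0.121,0.424],"effort":[-5.425,-3.617,1.164]}
{"k":23,"ang":[0.515,0.259,-0.78],"w":[-0.068,-0.041,-0.033],"ee":[0.247,0.121,0.425],"effort":[-5.329,-3.584,1.169]}
{"k":24,"ang":[0.514,0.258,-0.78],"w":[-0.082,-0.047,-0.034],"ee":[0.247,0.121,0.425],"effort":[-5.243,-3.554,1.175]}
{"k":25,"ang":[0.513,0.258,-0.78],"w":[-0.093,-0.051,-0.035],"ee":[0.246,0.12,0.425],"effort":[-5.165,-3.527,1.179]}
{"k":26,"ang":[0.512,0.257,-0.781],"w":[-0.102,-0.055,-0.036],"ee":[0.246,0.12,0.425],"effort":[-5.095,-3.503,1.184]}
{"k":27,"ang":[0.511,0.257,-0.781],"w":[-0.11,-0.058,-0.036],"ee":[0.246,0.119,0.425],"effort":[-5.032,-3.48,1.188]}
{"k":28,"ang":[0.51,0.256,-0.781],"w":[-0.117,-0.061,-0.036],"ee":[0.246,0.119,0.426],"effort":[-4.975,-3.46,1.192]}
{"k":29,"ang":[0.509,0.256,-0.782],"w":[-0.122,-0.063,-0.037],"ee":[0.246,0.118,0.426],"effort":[-4.923,-3.442,1.196]}
{"k":30,"ang":[0.508,0.255,-0.782],"w":[-0.126,-0.064,-0.037],"ee":[0.245,0.117,0.426],"effort":[-4.876,-3.425,1.199]}
{"k":31,"ang":[0.506,0.254,-0.782],"w":[-0.129,-0.066,-0.037],"ee":[0.245,0.117,0.427],"effort":[-4.834,-3.41,1.203]}
{"k":32,"ang":[0.505,0.254,-0.783],"w":[-0.132,-0.066,-0.037],"ee":[0.245,0.116,0.427],"effort":[-4.797,-3.397,1.206]}
{"k":33,"ang":[0.504,0.253,-0.783],"w":[-0.133,-0.067,-0.037],"ee":[0.245,0.115,0.427],"effort":[-4.763,-3.384,1.209]}
{"k":34,"ang":[0.503,0.252,-0.784],"w":[-0.134,-0.067,-0.036],"ee":[0.244,0.115,0.428],"effort":[-4.732,-3.373,1.212]}
{"k":35,"ang":[0.501,0.252,-0.784],"w":[-0.135,-0.068,-0.036],"ee":[0.244,0.114,0.428],"effort":[-4.704,-3.363,1.214]}
{"k":36,"ang":[0.5,0.251,-0.784],"w":[-0.134,-0.068,-0.036],"ee":[0.244,0.114,0.428],"effort":[-4.679,-3.353,1.217]}
{"k":37,"ang":[0.498,0.25,-0.785],"w":[-0.134,-0.067,-0.036],"ee":[0.244,0.113,0.429],"effort":[-4.657,-3.345,1.219]}
{"k":38,"ang":[0.497,0.25,-0.785],"w":[-0.133,-0.067,-0.036],"ee":[0.243,0.112,0.429],"effort":[-4.637,-3.337,1.221]}
{"k":39,"ang":[0.496,0.249,-0.785],"w":[-0.131,-0.066,-0.035],"ee":[0.243,0.112,0.429],"effort":[-4.618,-3.33,1.224]}
{"k":40,"ang":[0.495,0.248,-0.786],"w":[-0.13,-0.066,-0.035],"ee":[0.243,0.111,0.43],"effort":[-4.602,-3.324,1.226]}
{"k":41,"ang":[0.493,0.248,-0.786],"w":[-0.128,-0.065,-0.035],"ee":[0.243,0.11,0.43]}
{"summary": "any joint saturated: yes"}


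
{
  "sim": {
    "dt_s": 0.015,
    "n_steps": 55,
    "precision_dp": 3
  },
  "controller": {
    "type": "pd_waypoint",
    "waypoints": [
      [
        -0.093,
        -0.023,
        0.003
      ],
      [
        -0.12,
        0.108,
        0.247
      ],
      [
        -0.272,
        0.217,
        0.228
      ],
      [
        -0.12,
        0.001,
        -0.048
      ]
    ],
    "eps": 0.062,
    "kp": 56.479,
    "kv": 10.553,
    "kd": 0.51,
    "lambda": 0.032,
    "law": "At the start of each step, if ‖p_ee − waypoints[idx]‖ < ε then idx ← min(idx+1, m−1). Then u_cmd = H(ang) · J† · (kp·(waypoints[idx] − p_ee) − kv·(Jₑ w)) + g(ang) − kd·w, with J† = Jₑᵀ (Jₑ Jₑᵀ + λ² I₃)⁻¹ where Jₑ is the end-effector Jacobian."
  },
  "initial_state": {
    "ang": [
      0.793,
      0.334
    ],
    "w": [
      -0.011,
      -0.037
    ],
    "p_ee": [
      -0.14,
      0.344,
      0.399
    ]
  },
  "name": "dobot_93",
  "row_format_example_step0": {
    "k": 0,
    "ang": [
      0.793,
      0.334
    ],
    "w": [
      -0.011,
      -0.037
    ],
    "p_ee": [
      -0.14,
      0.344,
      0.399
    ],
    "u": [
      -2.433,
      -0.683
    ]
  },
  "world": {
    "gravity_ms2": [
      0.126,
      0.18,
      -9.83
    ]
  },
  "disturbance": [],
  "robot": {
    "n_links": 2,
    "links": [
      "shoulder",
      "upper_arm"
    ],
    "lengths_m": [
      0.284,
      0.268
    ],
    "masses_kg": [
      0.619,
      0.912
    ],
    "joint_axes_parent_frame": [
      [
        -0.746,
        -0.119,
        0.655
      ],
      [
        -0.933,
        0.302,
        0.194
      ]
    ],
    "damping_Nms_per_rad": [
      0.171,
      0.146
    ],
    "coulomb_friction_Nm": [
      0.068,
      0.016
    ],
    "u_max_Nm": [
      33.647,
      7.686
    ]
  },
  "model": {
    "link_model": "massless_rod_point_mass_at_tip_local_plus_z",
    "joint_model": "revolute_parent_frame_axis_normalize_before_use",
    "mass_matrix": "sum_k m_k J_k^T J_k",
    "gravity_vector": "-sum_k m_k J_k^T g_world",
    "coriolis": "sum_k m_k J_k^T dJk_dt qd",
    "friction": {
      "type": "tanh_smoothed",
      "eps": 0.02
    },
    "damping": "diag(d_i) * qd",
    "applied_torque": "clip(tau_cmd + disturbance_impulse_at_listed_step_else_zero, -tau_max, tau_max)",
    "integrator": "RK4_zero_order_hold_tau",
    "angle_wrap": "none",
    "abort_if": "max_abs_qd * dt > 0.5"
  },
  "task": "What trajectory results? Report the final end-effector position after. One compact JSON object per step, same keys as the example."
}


{"k":1,"ang":[0.792,0.337],"w":[-0.18,0.479],"p_ee":[-0.139,0.344,0.398],"u":[-2.488,-1.117]}
{"k":2,"ang":[0.789,0.346],"w":[-0.216,0.691],"p_ee":[-0.139,0.345,0.397],"u":[-2.613,-1.31]}
{"k":3,"ang":[0.785,0.357],"w":[-0.217,0.804],"p_ee":[-0.138,0.346,0.396],"u":[-2.742,-1.416]}
{"k":4,"ang":[0.782,0.37],"w":[-0.212,0.883],"p_ee":[-0.138,0.347,0.394],"u":[-2.856,-1.484]}
{"k":5,"ang":[0.779,0.384],"w":[-0.21,0.951],"p_ee":[-0.138,0.348,0.392],"u":[-2.954,-1.535]}
{"k":6,"ang":[0.776,0.399],"w":[-0.213,1.016],"p_ee":[-0.137,0.35,0.39],"u":[-3.035,-1.574]}
{"k":7,"ang":[0.772,0.414],"w":[-0.221,1.08],"p_ee":[-0.137,0.352,0.387],"u":[-3.104,-1.606]}
{"k":8,"ang":[0.769,0.431],"w":[-0.233,1.144],"p_ee":[-0.136,0.353,0.385],"u":[-3.162,-1.632]}
{"k":9,"ang":[0.765,0.449],"w":[-0.249,1.209],"p_ee":[-0.136,0.355,0.382],"u":[-3.211,-1.654]}
{"k":10,"ang":[0.762,0.467],"w":[-0.268,1.275],"p_ee":[-0.135,0.357,0.379],"u":[-3.252,-1.672]}
{"k":11,"ang":[0.757,0.487],"w":[-0.289,1.343],"p_ee":[-0.135,0.359,0.375],"u":[-3.287,-1.687]}
{"k":12,"ang":[0.753,0.508],"w":[-0.312,1.412],"p_ee":[-0.134,0.36,0.372],"u":[-3.317,-1.699]}
{"k":13,"ang":[0.748,0.529],"w":[-0.337,1.483],"p_ee":[-0.133,0.362,0.368],"u":[-3.343,-1.709]}
{"k":14,"ang":[0.743,0.552],"w":[-0.362,1.555],"p_ee":[-0.132,0.364,0.365],"u":[-3.365,-1.718]}
{"k":15,"ang":[0.737,0.576],"w":[-0.389,1.628],"p_ee":[-0.131,0.366,0.361],"u":[-3.383,-1.725]}
{"k":16,"ang":[0.731,0.601],"w":[-0.417,1.702],"p_ee":[-0.13,0.367,0.356],"u":[-3.399,-1.731]}
{"k":17,"ang":[0.725,0.627],"w":[-0.445,1.778],"p_ee":[-0.129,0.369,0.352],"u":[-3.411,-1.735]}
{"k":18,"ang":[0.718,0.654],"w":[-0.473,1.855],"p_ee":[-0.128,0.371,0.348],"u":[-3.422,-1.739]}
{"k":19,"ang":[0.71,0.683],"w":[-0.501,1.932],"p_ee":[-0.126,0.372,0.343],"u":[-3.43,-1.741]}
{"k":20,"ang":[0.703,0.712],"w":[-0.528,2.01],"p_ee":[-0.125,0.373,0.338],"u":[-3.435,-1.743]}
{"k":21,"ang":[0.695,0.743],"w":[-0.556,2.089],"p_ee":[-0.123,0.375,0.333],"u":[-3.439,-1.743]}
{"k":22,"ang":[0.686,0.775],"w":[-0.583,2.167],"p_ee":[-0.121,0.376,0.327],"u":[-3.44,-1.743]}
{"k":23,"ang":[0.677,0.808],"w":[-0.609,2.245],"p_ee":[-0.119,0.377,0.321],"u":[-3.439,-1.742]}
{"k":24,"ang":[0.668,0.842],"w":[-0.634,2.323],"p_ee":[-0.117,0.377,0.315],"u":[-3.436,-1.74]}
{"k":25,"ang":[0.658,0.878],"w":[-0.658,2.4],"p_ee":[-0.115,0.378,0.309],"u":[-3.43,-1.738]}
{"k":26,"ang":[0.648,0.914],"w":[-0.681,2.476],"p_ee":[-0.113,0.378,0.303],"u":[-3.423,-1.735]}
{"k":27,"ang":[0.638,0.952],"w":[-0.702,2.55],"p_ee":[-0.111,0.378,0.296],"u":[-3.413,-1.731]}
{"k":28,"ang":[0.627,0.991],"w":[-0.722,2.622],"p_ee":[-0.108,0.378,0.289],"u":[-3.401,-1.726]}
{"k":29,"ang":[0.616,1.031],"w":[-0.74,2.692],"p_ee":[-0.106,0.378,0.282],"u":[-3.386,-1.721]}
{"k":30,"ang":[0.605,1.071],"w":[-0.757,2.759],"p_ee":[-0.104,0.377,0.275],"u":[-3.37,-1.715]}
{"k":31,"ang":[0.593,1.113],"w":[-0.772,2.823],"p_ee":[-0.101,0.376,0.267],"u":[-3.35,-1.708]}
{"k":32,"ang":[0.582,1.156],"w":[-0.784,2.883],"p_ee":[-0.098,0.375,0.259],"u":[-3.329,-1.7]}
{"k":33,"ang":[0.57,1.2],"w":[-0.795,2.94],"p_ee":[-0.096,0.373,0.251],"u":[-3.305,-1.692]}
{"k":34,"ang":[0.558,1.244],"w":[-0.803,2.992],"p_ee":[-0.093,0.371,0.243],"u":[-3.278,-1.683]}
{"k":35,"ang":[0.546,1.29],"w":[-0.809,3.04],"p_ee":[-0.091,0.368,0.235],"u":[-3.25,-1.673]}
{"k":36,"ang":[0.534,1.335],"w":[-0.813,3.082],"p_ee":[-0.088,0.365,0.226],"u":[-3.218,-1.662]}
{"k":37,"ang":[0.521,1.382],"w":[-0.814,3.12],"p_ee":[-0.086,0.362,0.218],"u":[-3.184,-1.65]}
{"k":38,"ang":[0.509,1.429],"w":[-0.813,3.151],"p_ee":[-0.084,0.358,0.209],"u":[-3.148,-1.637]}
{"k":39,"ang":[0.497,1.477],"w":[-0.81,3.177],"p_ee":[-0.082,0.354,0.2],"u":[-3.109,-1.623]}
{"k":40,"ang":[0.485,1.524],"w":[-0.804,3.197],"p_ee":[-0.08,0.349,0.191],"u":[-3.068,-1.607]}
{"k":41,"ang":[0.473,1.572],"w":[-0.796,3.211],"p_ee":[-0.078,0.344,0.183],"u":[-3.025,-1.591]}
{"k":42,"ang":[0.461,1.621],"w":[-0.785,3.219],"p_ee":[-0.076,0.339,0.174],"u":[-2.979,-1.573]}
{"k":43,"ang":[0.449,1.669],"w":[-0.771,3.22],"p_ee":[-0.074,0.333,0.165],"u":[-2.931,-1.553]}
{"k":44,"ang":[0.438,1.717],"w":[-0.755,3.215],"p_ee":[-0.073,0.327,0.157],"u":[-2.881,-1.532]}
{"k":45,"ang":[0.427,1.765],"w":[-0.737,3.203],"p_ee":[-0.072,0.321,0.148],"u":[-2.829,-1.51]}
{"k":46,"ang":[0.416,1.813],"w":[-0.717,3.186],"p_ee":[-0.071,0.314,0.14],"u":[-2.775,-1.485]}
{"k":47,"ang":[0.405,1.861],"w":[-0.694,3.162],"p_ee":[-0.07,0.307,0.132],"u":[-2.72,-1.459]}
{"k":48,"ang":[0.395,1.908],"w":[-0.669,3.133],"p_ee":[-0.069,0.299,0.124],"u":[-2.663,-1.43]}
{"k":49,"ang":[0.385,1.955],"w":[-0.643,3.098],"p_ee":[-0.069,0.292,0.117],"u":[-2.604,-1.4]}
{"k":50,"ang":[0.376,2.001],"w":[-0.614,3.057],"p_ee":[-0.068,0.284,0.109],"u":[-2.545,-1.368]}
{"k":51,"ang":[0.367,2.047],"w":[-0.584,3.012],"p_ee":[-0.068,0.276,0.102],"u":[-2.484,-1.334]}
{"k":52,"ang":[0.358,2.091],"w":[-0.553,2.962],"p_ee":[-0.068,0.267,0.096],"u":[-2.422,-1.298]}
{"k":53,"ang":[0.35,2.135],"w":[-0.521,2.908],"p_ee":[-0.069,0.259,0.089],"u":[-2.359,-1.26]}
{"k":54,"ang":[0.343,2.179],"w":[-0.488,2.85],"p_ee":[-0.069,0.251,0.083],"u":[-2.295,-1.22]}
{"k":55,"ang":[0.336,2.221],"w":[-0.454,2.789],"p_ee":[-0.07,0.242,0.077]}
{"summary": "final p_ee position (m): -0.070 0.242 0.077"}


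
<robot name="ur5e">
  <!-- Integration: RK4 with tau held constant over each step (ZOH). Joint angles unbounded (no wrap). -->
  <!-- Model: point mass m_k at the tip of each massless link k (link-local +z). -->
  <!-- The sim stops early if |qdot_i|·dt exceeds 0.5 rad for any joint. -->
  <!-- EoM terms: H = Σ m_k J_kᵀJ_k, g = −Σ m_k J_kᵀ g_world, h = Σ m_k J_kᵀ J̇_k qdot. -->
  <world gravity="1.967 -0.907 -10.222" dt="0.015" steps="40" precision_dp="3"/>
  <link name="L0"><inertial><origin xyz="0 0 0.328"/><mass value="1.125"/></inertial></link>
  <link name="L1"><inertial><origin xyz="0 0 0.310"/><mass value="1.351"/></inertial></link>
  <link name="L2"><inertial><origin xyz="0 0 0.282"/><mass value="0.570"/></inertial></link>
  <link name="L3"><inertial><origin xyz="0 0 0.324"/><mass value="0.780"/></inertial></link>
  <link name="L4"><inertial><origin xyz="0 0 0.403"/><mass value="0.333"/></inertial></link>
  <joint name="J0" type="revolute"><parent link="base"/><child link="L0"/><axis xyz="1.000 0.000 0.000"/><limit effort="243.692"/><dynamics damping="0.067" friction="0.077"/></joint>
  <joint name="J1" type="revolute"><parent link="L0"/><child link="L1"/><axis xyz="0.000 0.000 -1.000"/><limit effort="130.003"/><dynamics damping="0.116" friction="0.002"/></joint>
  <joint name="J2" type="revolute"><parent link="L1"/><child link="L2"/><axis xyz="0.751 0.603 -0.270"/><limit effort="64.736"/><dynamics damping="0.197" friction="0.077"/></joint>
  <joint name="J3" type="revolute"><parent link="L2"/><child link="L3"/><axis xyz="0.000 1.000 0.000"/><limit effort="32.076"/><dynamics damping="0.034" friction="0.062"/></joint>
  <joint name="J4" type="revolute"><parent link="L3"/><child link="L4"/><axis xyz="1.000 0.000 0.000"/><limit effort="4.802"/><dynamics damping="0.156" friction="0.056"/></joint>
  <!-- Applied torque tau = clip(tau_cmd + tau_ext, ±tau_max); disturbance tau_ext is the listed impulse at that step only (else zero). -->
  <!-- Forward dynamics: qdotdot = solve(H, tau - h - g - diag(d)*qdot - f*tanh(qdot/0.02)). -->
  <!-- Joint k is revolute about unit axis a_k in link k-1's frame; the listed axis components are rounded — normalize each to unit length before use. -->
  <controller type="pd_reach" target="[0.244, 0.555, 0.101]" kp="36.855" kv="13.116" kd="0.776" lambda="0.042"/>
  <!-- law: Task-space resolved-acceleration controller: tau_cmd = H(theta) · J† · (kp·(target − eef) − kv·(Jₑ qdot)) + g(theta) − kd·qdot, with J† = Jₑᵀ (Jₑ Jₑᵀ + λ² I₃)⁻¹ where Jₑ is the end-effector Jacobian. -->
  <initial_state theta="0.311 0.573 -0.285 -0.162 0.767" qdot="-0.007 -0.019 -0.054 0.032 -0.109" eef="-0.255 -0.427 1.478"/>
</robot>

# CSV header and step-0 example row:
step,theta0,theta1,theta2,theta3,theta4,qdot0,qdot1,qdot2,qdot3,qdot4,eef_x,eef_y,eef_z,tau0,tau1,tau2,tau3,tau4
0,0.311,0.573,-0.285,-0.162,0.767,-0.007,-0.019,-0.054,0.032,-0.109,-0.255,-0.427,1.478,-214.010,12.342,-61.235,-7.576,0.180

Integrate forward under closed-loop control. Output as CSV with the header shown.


step,theta0,theta1,theta2,theta3,theta4,qdot0,qdot1,qdot2,qdot3,qdot4,eef_x,eef_y,eef_z,tau0,tau1,tau2,tau3,tau4
1,0.302,0.577,-0.290,-0.151,0.803,-1.176,0.544,-0.535,1.383,4.816,-0.253,-0.422,1.473,-168.874,8.890,-47.534,-7.046,-3.589
2,0.277,0.583,-0.295,-0.126,0.886,-2.217,0.269,-0.149,2.017,6.210,-0.247,-0.408,1.462,-127.130,5.818,-34.771,-6.055,-3.647
3,0.237,0.584,-0.292,-0.094,0.980,-3.071,-0.187,0.557,2.268,6.270,-0.238,-0.383,1.450,-91.692,3.515,-24.085,-4.797,-2.680
4,0.186,0.577,-0.278,-0.059,1.071,-3.737,-0.625,1.349,2.287,5.845,-0.227,-0.349,1.438,-62.679,1.989,-15.561,-3.463,-1.613
5,0.126,0.565,-0.252,-0.026,1.155,-4.230,-0.990,2.105,2.159,5.274,-0.215,-0.309,1.426,-39.107,1.088,-8.858,-2.165,-0.737
6,0.060,0.548,-0.216,0.005,1.230,-4.568,-1.249,2.755,1.944,4.694,-0.202,-0.265,1.412,-19.945,0.615,-3.588,-0.963,-0.115
7,-0.010,0.528,-0.171,0.033,1.296,-4.767,-1.380,3.257,1.713,4.164,-0.188,-0.217,1.397,-4.435,0.392,0.553,0.088,0.269
8,-0.082,0.508,-0.119,0.057,1.355,-4.847,-1.381,3.583,1.542,3.703,-0.174,-0.168,1.381,7.941,0.293,3.781,0.928,0.459
9,-0.154,0.488,-0.065,0.080,1.408,-4.830,-1.281,3.733,1.485,3.311,-0.161,-0.119,1.362,17.567,0.259,6.241,1.514,0.503
10,-0.226,0.470,-0.008,0.102,1.455,-4.742,-1.139,3.736,1.548,2.978,-0.148,-0.070,1.341,24.774,0.288,8.028,1.844,0.448
11,-0.296,0.454,0.047,0.127,1.497,-4.607,-1.013,3.638,1.683,2.695,-0.135,-0.023,1.319,29.906,0.401,9.225,1.959,0.330
12,-0.364,0.439,0.100,0.153,1.536,-4.445,-0.941,3.490,1.828,2.454,-0.122,0.023,1.295,33.347,0.609,9.919,1.923,0.174
13,-0.429,0.425,0.151,0.181,1.571,-4.270,-0.926,3.326,1.936,2.251,-0.110,0.067,1.269,35.500,0.895,10.218,1.796,-0.001
14,-0.492,0.411,0.200,0.211,1.603,-4.089,-0.949,3.165,1.996,2.080,-0.098,0.108,1.243,36.732,1.224,10.234,1.621,-0.182
15,-0.552,0.397,0.246,0.241,1.633,-3.909,-0.991,3.012,2.016,1.937,-0.086,0.147,1.215,37.334,1.564,10.063,1.422,-0.356
16,-0.609,0.382,0.290,0.271,1.661,-3.734,-1.036,2.869,2.011,1.813,-0.074,0.182,1.187,37.507,1.897,9.775,1.210,-0.517
17,-0.664,0.366,0.332,0.302,1.688,-3.565,-1.080,2.736,1.992,1.702,-0.062,0.216,1.158,37.387,2.213,9.414,0.992,-0.658
18,-0.716,0.350,0.372,0.331,1.712,-3.405,-1.119,2.615,1.966,1.601,-0.051,0.247,1.130,37.067,2.511,9.012,0.771,-0.778
19,-0.766,0.333,0.411,0.361,1.735,-3.254,-1.155,2.505,1.935,1.507,-0.040,0.275,1.101,36.610,2.794,8.587,0.550,-0.876
20,-0.814,0.315,0.447,0.390,1.757,-3.112,-1.188,2.405,1.902,1.417,-0.029,0.301,1.072,36.067,3.064,8.154,0.332,-0.954
21,-0.860,0.297,0.483,0.418,1.778,-2.980,-1.217,2.315,1.868,1.331,-0.018,0.326,1.043,35.473,3.326,7.723,0.119,-1.014
22,-0.903,0.279,0.517,0.446,1.797,-2.858,-1.244,2.233,1.834,1.248,-0.007,0.348,1.014,34.856,3.580,7.301,-0.089,-1.056
23,-0.945,0.260,0.550,0.473,1.815,-2.744,-1.269,2.159,1.799,1.168,0.003,0.368,0.986,34.238,3.831,6.893,-0.289,-1.084
24,-0.986,0.241,0.581,0.500,1.832,-2.639,-1.292,2.091,1.764,1.089,0.013,0.387,0.958,33.635,4.079,6.504,-0.482,-1.100
25,-1.025,0.221,0.612,0.526,1.848,-2.542,-1.312,2.028,1.729,1.014,0.023,0.405,0.931,33.059,4.327,6.137,-0.666,-1.105
26,-1.062,0.202,0.642,0.552,1.863,-2.452,-1.330,1.969,1.693,0.941,0.033,0.420,0.904,32.522,4.575,5.793,-0.842,-1.100
27,-1.098,0.182,0.671,0.577,1.876,-2.369,-1.345,1.913,1.657,0.870,0.043,0.435,0.878,32.028,4.823,5.475,-1.008,-1.089
28,-1.133,0.161,0.700,0.602,1.889,-2.291,-1.358,1.858,1.620,0.802,0.052,0.448,0.852,31.583,5.072,5.182,-1.164,-1.071
29,-1.167,0.141,0.727,0.626,1.900,-2.220,-1.368,1.805,1.582,0.737,0.061,0.461,0.826,31.190,5.320,4.916,-1.311,-1.048
30,-1.200,0.121,0.754,0.649,1.911,-2.153,-1.375,1.752,1.544,0.675,0.071,0.472,0.801,30.851,5.568,4.677,-1.448,-1.022
31,-1.232,0.100,0.779,0.672,1.920,-2.091,-1.378,1.698,1.504,0.615,0.079,0.482,0.777,30.564,5.814,4.465,-1.574,-0.992
32,-1.262,0.079,0.804,0.694,1.929,-2.032,-1.378,1.645,1.464,0.558,0.088,0.492,0.753,30.328,6.056,4.279,-1.689,-0.961
33,-1.292,0.059,0.829,0.716,1.937,-1.978,-1.375,1.590,1.423,0.505,0.096,0.500,0.730,30.140,6.294,4.119,-1.794,-0.928
34,-1.322,0.038,0.852,0.737,1.944,-1.926,-1.368,1.535,1.381,0.454,0.104,0.508,0.707,29.997,6.525,3.983,-1.888,-0.895
35,-1.350,0.018,0.875,0.758,1.951,-1.877,-1.357,1.479,1.339,0.407,0.112,0.516,0.685,29.893,6.748,3.871,-1.971,-0.862
36,-1.378,-0.003,0.896,0.777,1.957,-1.831,-1.343,1.422,1.296,0.362,0.120,0.522,0.663,29.822,6.960,3.781,-2.044,-0.830
37,-1.405,-0.023,0.917,0.796,1.962,-1.786,-1.326,1.364,1.253,0.321,0.128,0.528,0.642,29.780,7.161,3.712,-2.106,-0.798
38,-1.432,-0.042,0.937,0.815,1.966,-1.743,-1.305,1.306,1.210,0.282,0.135,0.534,0.621,29.760,7.348,3.661,-2.157,-0.768
39,-1.458,-0.062,0.957,0.833,1.970,-1.702,-1.280,1.248,1.167,0.247,0.142,0.539,0.601,29.756,7.522,3.628,-2.199,-0.739
40,-1.483,-0.081,0.975,0.850,1.974,-1.662,-1.253,1.189,1.124,0.214,0.148,0.544,0.581,,,,,


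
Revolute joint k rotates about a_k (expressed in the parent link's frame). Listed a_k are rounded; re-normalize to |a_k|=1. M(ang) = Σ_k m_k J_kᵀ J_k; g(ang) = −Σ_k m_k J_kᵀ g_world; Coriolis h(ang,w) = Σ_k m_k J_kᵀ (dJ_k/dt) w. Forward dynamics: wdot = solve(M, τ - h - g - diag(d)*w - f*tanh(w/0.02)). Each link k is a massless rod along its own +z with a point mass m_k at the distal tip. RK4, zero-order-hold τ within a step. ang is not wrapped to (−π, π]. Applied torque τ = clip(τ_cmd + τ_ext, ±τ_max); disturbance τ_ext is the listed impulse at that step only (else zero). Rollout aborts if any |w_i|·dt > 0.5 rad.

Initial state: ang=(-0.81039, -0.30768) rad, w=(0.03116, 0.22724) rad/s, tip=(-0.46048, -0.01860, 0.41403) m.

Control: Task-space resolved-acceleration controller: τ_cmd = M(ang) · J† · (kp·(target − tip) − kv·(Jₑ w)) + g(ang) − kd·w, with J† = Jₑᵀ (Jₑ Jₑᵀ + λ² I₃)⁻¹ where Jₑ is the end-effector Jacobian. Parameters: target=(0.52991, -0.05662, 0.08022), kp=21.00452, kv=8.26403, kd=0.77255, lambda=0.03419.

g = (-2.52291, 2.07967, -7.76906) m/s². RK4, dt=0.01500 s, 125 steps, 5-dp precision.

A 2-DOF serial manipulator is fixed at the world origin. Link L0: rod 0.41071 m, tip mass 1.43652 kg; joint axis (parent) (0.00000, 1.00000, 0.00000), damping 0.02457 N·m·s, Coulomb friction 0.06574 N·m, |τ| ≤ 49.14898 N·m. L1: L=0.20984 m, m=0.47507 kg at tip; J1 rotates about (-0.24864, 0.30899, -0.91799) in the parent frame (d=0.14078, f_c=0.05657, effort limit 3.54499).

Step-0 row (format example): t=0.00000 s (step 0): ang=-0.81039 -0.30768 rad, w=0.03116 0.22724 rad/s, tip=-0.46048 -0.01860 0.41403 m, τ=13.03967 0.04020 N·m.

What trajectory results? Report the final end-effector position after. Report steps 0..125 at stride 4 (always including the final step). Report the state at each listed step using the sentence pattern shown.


t=0.06000 s (step 4): ang=-0.78513 -0.27979 rad, w=0.47070 8.46926 rad/s, tip=-0.44912 -0.01672 0.42666 m, τ=9.94687 -3.54499 N·m.
t=0.12000 s (step 8): ang=-0.72533 -0.34948 rad, w=0.89689 7.51144 rad/s, tip=-0.42478 -0.02146 0.45005 m, τ=8.42680 -3.54499 N·m.
t=0.18000 s (step 12): ang=-0.64856 -0.41082 rad, w=1.13829 7.65615 rad/s, tip=-0.39064 -0.02579 0.47913 m, τ=7.45702 -3.54499 N·m.
t=0.24000 s (step 16): ang=-0.56143 -0.45639 rad, w=1.30125 7.73011 rad/s, tip=-0.34862 -0.02909 0.50983 m, τ=6.72107 -3.54499 N·m.
t=0.30000 s (step 20): ang=-0.46701 -0.49597 rad, w=1.42194 7.74350 rad/s, tip=-0.29999 -0.03200 0.53925 m, τ=6.05188 -3.54499 N·m.
t=0.36000 s (step 24): ang=-0.36729 -0.52791 rad, w=1.51360 7.78889 rad/s, tip=-0.24562 -0.03438 0.56558 m, τ=5.36629 -3.54499 N·m.
t=0.42000 s (step 28): ang=-0.26356 -0.55303 rad, w=1.58297 7.83534 rad/s, tip=-0.18637 -0.03628 0.58736 m, τ=4.63078 -3.54499 N·m.
t=0.48000 s (step 32): ang=-0.15689 -0.57228 rad, w=1.63175 7.88512 rad/s, tip=-0.12328 -0.03774 0.60344 m, τ=3.83556 -3.54499 N·m.
t=0.54000 s (step 36): ang=-0.04838 -0.58618 rad, w=1.65965 7.94072 rad/s, tip=-0.05758 -0.03880 0.61297 m, τ=2.98568 -3.54499 N·m.
t=0.60000 s (step 40): ang=0.06085 -0.59503 rad, w=1.66579 8.00393 rad/s, tip=0.00933 -0.03948 0.61545 m, τ=2.09586 -3.54499 N·m.
t=0.66000 s (step 44): ang=0.16959 -0.59891 rad, w=1.64946 8.07641 rad/s, tip=0.07596 -0.03977 0.61075 m, τ=1.18698 -3.54499 N·m.
t=0.72000 s (step 48): ang=0.27664 -0.59780 rad, w=1.61063 8.16005 rad/s, tip=0.14081 -0.03969 0.59915 m, τ=0.28301 -3.54499 N·m.
t=0.78000 s (step 52): ang=0.38080 -0.59154 rad, w=1.55009 8.25707 rad/s, tip=0.20254 -0.03921 0.58131 m, τ=-0.59180 -3.54499 N·m.
t=0.84000 s (step 56): ang=0.48095 -0.57986 rad, w=1.46957 8.37018 rad/s, tip=0.26003 -0.03832 0.55818 m, τ=-1.41563 -3.54499 N·m.
t=0.90000 s (step 60): ang=0.57613 -0.56243 rad, w=1.37149 8.50261 rad/s, tip=0.31249 -0.03699 0.53093 m, τ=-2.17111 -3.54499 N·m.
t=0.96000 s (step 64): ang=0.66554 -0.53879 rad, w=1.25882 8.65819 rad/s, tip=0.35946 -0.03520 0.50079 m, τ=-2.84656 -3.54499 N·m.
t=1.02000 s (step 68): ang=0.74856 -0.50846 rad, w=1.13468 8.84143 rad/s, tip=0.40081 -0.03293 0.46896 m, τ=-3.43640 -3.54499 N·m.
t=1.08000 s (step 72): ang=0.82482 -0.47086 rad, w=1.00210 9.05754 rad/s, tip=0.43668 -0.03015 0.43650 m, τ=-3.94065 -3.54499 N·m.
t=1.14000 s (step 76): ang=0.89411 -0.42541 rad, w=0.86371 9.31254 rad/s, tip=0.46743 -0.02684 0.40429 m, τ=-4.36405 -3.54499 N·m.
t=1.20000 s (step 80): ang=0.95639 -0.37153 rad, w=0.72155 9.61311 rad/s, tip=0.49354 -0.02300 0.37300 m, τ=-4.71489 -3.54499 N·m.
t=1.26000 s (step 84): ang=1.01178 -0.30864 rad, w=0.57705 9.96632 rad/s, tip=0.51552 -0.01866 0.34306 m, τ=-5.00422 -3.54499 N·m.
t=1.32000 s (step 88): ang=1.06046 -0.23624 rad, w=0.43100 10.37886 rad/s, tip=0.53392 -0.01386 0.31475 m, τ=-5.24551 -3.54499 N·m.
t=1.38000 s (step 92): ang=1.10269 -0.15394 rad, w=0.28379 10.85554 rad/s, tip=0.54922 -0.00870 0.28818 m, τ=-5.45545 -3.54499 N·m.
t=1.44000 s (step 96): ang=1.13874 -0.06149 rad, w=0.13645 11.39223 rad/s, tip=0.56184 -0.00332 0.26336 m, τ=-5.65880 -3.54499 N·m.
t=1.50000 s (step 100): ang=1.16893 0.04107 rad, w=-0.01062 11.98504 rad/s, tip=0.57214 0.00209 0.24022 m, τ=-5.88826 -3.54499 N·m.
t=1.56000 s (step 104): ang=1.19350 0.15356 rad, w=-0.15558 12.60745 rad/s, tip=0.58040 0.00728 0.21873 m, τ=-6.19543 -3.54499 N·m.
t=1.62000 s (step 108): ang=1.21261 0.27564 rad, w=-0.29353 13.19669 rad/s, tip=0.58682 0.01195 0.19889 m, τ=-6.65846 -3.54499 N·m.
t=1.68000 s (step 112): ang=1.22633 0.40631 rad, w=-0.42143 13.69446 rad/s, tip=0.59154 0.01577 0.18086 m, τ=-7.35165 -3.54499 N·m.
t=1.74000 s (step 116): ang=1.23448 0.54426 rad, w=-0.53483 14.00907 rad/s, tip=0.59465 0.01842 0.16499 m, τ=-8.21884 -3.54499 N·m.
t=1.80000 s (step 120): ang=1.23686 0.68669 rad, w=-0.63275 14.10234 rad/s, tip=0.59623 0.01959 0.15185 m, τ=-8.82739 -3.54499 N·m.
t=1.86000 s (step 124): ang=1.23384 0.82823 rad, w=-0.70463 13.97221 rad/s, tip=0.59649 0.01916 0.14191 m, τ=-8.67298 -3.54499 N·m.
t=1.87500 s (step 125): ang=1.23475 0.82129 rad, w=0.51549 -9.32456 rad/s, tip=0.59659 0.01922 0.14194 m.
final tip position (m): 0.59659 0.01922 0.14194


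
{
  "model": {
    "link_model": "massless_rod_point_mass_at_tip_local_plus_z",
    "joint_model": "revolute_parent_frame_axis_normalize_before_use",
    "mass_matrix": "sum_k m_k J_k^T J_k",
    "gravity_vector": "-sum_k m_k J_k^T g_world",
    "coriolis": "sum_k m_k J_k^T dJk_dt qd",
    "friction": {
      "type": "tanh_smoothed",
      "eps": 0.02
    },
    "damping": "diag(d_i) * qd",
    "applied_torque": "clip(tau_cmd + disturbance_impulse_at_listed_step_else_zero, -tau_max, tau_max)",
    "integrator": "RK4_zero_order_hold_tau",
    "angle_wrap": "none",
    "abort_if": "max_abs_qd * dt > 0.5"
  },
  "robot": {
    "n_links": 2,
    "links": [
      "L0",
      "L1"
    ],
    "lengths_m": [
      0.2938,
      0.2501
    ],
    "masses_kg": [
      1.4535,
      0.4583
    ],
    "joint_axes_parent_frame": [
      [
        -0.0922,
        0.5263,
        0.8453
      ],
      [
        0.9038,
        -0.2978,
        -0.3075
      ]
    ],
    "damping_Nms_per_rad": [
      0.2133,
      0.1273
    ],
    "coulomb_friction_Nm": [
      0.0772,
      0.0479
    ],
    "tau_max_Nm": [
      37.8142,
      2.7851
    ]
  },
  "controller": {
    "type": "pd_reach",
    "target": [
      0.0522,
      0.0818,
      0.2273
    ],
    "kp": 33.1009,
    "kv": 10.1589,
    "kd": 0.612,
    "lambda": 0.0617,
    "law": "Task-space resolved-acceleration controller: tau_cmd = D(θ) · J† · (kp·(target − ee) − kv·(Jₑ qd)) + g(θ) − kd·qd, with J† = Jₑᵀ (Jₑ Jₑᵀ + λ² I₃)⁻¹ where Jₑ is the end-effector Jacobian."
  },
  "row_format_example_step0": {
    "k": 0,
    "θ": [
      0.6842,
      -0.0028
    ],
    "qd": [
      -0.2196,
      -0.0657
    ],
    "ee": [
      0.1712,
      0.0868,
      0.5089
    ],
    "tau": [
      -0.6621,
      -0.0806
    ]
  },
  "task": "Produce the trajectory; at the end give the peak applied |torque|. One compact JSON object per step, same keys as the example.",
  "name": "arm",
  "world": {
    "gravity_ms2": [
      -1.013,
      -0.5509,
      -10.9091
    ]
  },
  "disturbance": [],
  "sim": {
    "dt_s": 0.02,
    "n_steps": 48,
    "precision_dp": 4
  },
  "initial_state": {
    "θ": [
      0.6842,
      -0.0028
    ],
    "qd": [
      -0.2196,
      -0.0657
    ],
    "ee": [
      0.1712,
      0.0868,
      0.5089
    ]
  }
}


{"k":1,"\u03b8":[0.6809,-0.0041],"qd":[-0.1122,-0.0678],"ee":[0.1705,0.0865,0.5092],"tau":[-0.798,-0.0621]}
{"k":2,"\u03b8":[0.6793,-0.0056],"qd":[-0.0497,-0.0821],"ee":[0.1701,0.0865,0.5093],"tau":[-0.8802,-0.0395]}
{"k":3,"\u03b8":[0.6787,-0.0074],"qd":[-0.0149,-0.0949],"ee":[0.1698,0.0868,0.5094],"tau":[-0.928,-0.0219]}
{"k":4,"\u03b8":[0.6785,-0.0094],"qd":[-0.0045,-0.1084],"ee":[0.1697,0.0872,0.5093],"tau":[-0.9446,-0.0071]}
{"k":5,"\u03b8":[0.6784,-0.0116],"qd":[-0.0025,-0.1158],"ee":[0.1695,0.0877,0.5093],"tau":[-0.9494,0.0015]}
{"k":6,"\u03b8":[0.6784,-0.014],"qd":[-0.0021,-0.1188],"ee":[0.1693,0.0882,0.5093],"tau":[-0.9516,0.0061]}
{"k":7,"\u03b8":[0.6783,-0.0164],"qd":[-0.002,-0.1202],"ee":[0.1692,0.0888,0.5092],"tau":[-0.9529,0.0092]}
{"k":8,"\u03b8":[0.6783,-0.0188],"qd":[-0.0022,-0.1209],"ee":[0.169,0.0893,0.5092],"tau":[-0.954,0.0119]}
{"k":9,"\u03b8":[0.6783,-0.0212],"qd":[-0.0024,-0.1215],"ee":[0.1688,0.0898,0.5091],"tau":[-0.955,0.0144]}
{"k":10,"\u03b8":[0.6782,-0.0236],"qd":[-0.0026,-0.122],"ee":[0.1687,0.0904,0.5091],"tau":[-0.9559,0.0168]}
{"k":11,"\u03b8":[0.6782,-0.0261],"qd":[-0.0028,-0.1224],"ee":[0.1685,0.0909,0.509],"tau":[-0.9568,0.0192]}
{"k":12,"\u03b8":[0.6781,-0.0285],"qd":[-0.003,-0.1229],"ee":[0.1683,0.0915,0.509],"tau":[-0.9577,0.0217]}
{"k":13,"\u03b8":[0.678,-0.031],"qd":[-0.0033,-0.1234],"ee":[0.1681,0.092,0.5089],"tau":[-0.9586,0.0241]}
{"k":14,"\u03b8":[0.678,-0.0334],"qd":[-0.0035,-0.1238],"ee":[0.1679,0.0926,0.5089],"tau":[-0.9594,0.0265]}
{"k":15,"\u03b8":[0.6779,-0.0359],"qd":[-0.0037,-0.1243],"ee":[0.1678,0.0931,0.5088],"tau":[-0.9603,0.029]}
{"k":16,"\u03b8":[0.6778,-0.0384],"qd":[-0.004,-0.1248],"ee":[0.1676,0.0937,0.5088],"tau":[-0.9612,0.0314]}
{"k":17,"\u03b8":[0.6777,-0.0409],"qd":[-0.0042,-0.1252],"ee":[0.1674,0.0942,0.5087],"tau":[-0.962,0.0339]}
{"k":18,"\u03b8":[0.6776,-0.0434],"qd":[-0.0044,-0.1257],"ee":[0.1672,0.0948,0.5087],"tau":[-0.9629,0.0363]}
{"k":19,"\u03b8":[0.6776,-0.0459],"qd":[-0.0047,-0.1262],"ee":[0.167,0.0953,0.5086],"tau":[-0.9637,0.0388]}
{"k":20,"\u03b8":[0.6775,-0.0484],"qd":[-0.0049,-0.1266],"ee":[0.1668,0.0959,0.5086],"tau":[-0.9645,0.0413]}
{"k":21,"\u03b8":[0.6774,-0.051],"qd":[-0.0052,-0.1271],"ee":[0.1666,0.0964,0.5085],"tau":[-0.9654,0.0438]}
{"k":22,"\u03b8":[0.6773,-0.0535],"qd":[-0.0054,-0.1276],"ee":[0.1664,0.097,0.5085],"tau":[-0.9662,0.0463]}
{"k":23,"\u03b8":[0.6771,-0.0561],"qd":[-0.0057,-0.1281],"ee":[0.1662,0.0975,0.5084],"tau":[-0.967,0.0488]}
{"k":24,"\u03b8":[0.677,-0.0586],"qd":[-0.0059,-0.1286],"ee":[0.166,0.0981,0.5084],"tau":[-0.9678,0.0513]}
{"k":25,"\u03b8":[0.6769,-0.0612],"qd":[-0.0062,-0.129],"ee":[0.1658,0.0987,0.5083],"tau":[-0.9686,0.0539]}
{"k":26,"\u03b8":[0.6768,-0.0638],"qd":[-0.0064,-0.1295],"ee":[0.1656,0.0992,0.5082],"tau":[-0.9694,0.0564]}
{"k":27,"\u03b8":[0.6767,-0.0664],"qd":[-0.0067,-0.13],"ee":[0.1654,0.0998,0.5082],"tau":[-0.9701,0.059]}
{"k":28,"\u03b8":[0.6765,-0.069],"qd":[-0.0069,-0.1305],"ee":[0.1652,0.1003,0.5081],"tau":[-0.9709,0.0615]}
{"k":29,"\u03b8":[0.6764,-0.0716],"qd":[-0.0072,-0.131],"ee":[0.1649,0.1009,0.508],"tau":[-0.9716,0.0641]}
{"k":30,"\u03b8":[0.6762,-0.0742],"qd":[-0.0074,-0.1315],"ee":[0.1647,0.1014,0.508],"tau":[-0.9724,0.0667]}
{"k":31,"\u03b8":[0.6761,-0.0769],"qd":[-0.0077,-0.1319],"ee":[0.1645,0.102,0.5079],"tau":[-0.9731,0.0693]}
{"k":32,"\u03b8":[0.6759,-0.0795],"qd":[-0.008,-0.1324],"ee":[0.1643,0.1026,0.5078],"tau":[-0.9739,0.0718]}
{"k":33,"\u03b8":[0.6758,-0.0821],"qd":[-0.0082,-0.1329],"ee":[0.164,0.1031,0.5078],"tau":[-0.9746,0.0745]}
{"k":34,"\u03b8":[0.6756,-0.0848],"qd":[-0.0085,-0.1334],"ee":[0.1638,0.1037,0.5077],"tau":[-0.9753,0.0771]}
{"k":35,"\u03b8":[0.6754,-0.0875],"qd":[-0.0088,-0.1339],"ee":[0.1636,0.1043,0.5076],"tau":[-0.976,0.0797]}
{"k":36,"\u03b8":[0.6752,-0.0902],"qd":[-0.0091,-0.1344],"ee":[0.1634,0.1048,0.5076],"tau":[-0.9767,0.0823]}
{"k":37,"\u03b8":[0.6751,-0.0928],"qd":[-0.0093,-0.1349],"ee":[0.1631,0.1054,0.5075],"tau":[-0.9773,0.085]}
{"k":38,"\u03b8":[0.6749,-0.0955],"qd":[-0.0096,-0.1354],"ee":[0.1629,0.106,0.5074],"tau":[-0.978,0.0876]}
{"k":39,"\u03b8":[0.6747,-0.0982],"qd":[-0.0099,-0.1359],"ee":[0.1626,0.1065,0.5073],"tau":[-0.9786,0.0903]}
{"k":40,"\u03b8":[0.6745,-0.101],"qd":[-0.0102,-0.1364],"ee":[0.1624,0.1071,0.5073],"tau":[-0.9793,0.0929]}
{"k":41,"\u03b8":[0.6743,-0.1037],"qd":[-0.0105,-0.1369],"ee":[0.1621,0.1077,0.5072],"tau":[-0.9799,0.0956]}
{"k":42,"\u03b8":[0.6741,-0.1064],"qd":[-0.0108,-0.1374],"ee":[0.1619,0.1082,0.5071],"tau":[-0.9805,0.0983]}
{"k":43,"\u03b8":[0.6738,-0.1092],"qd":[-0.0111,-0.1379],"ee":[0.1616,0.1088,0.507],"tau":[-0.9811,0.101]}
{"k":44,"\u03b8":[0.6736,-0.1119],"qd":[-0.0114,-0.1385],"ee":[0.1614,0.1094,0.5069],"tau":[-0.9817,0.1037]}
{"k":45,"\u03b8":[0.6734,-0.1147],"qd":[-0.0117,-0.139],"ee":[0.1611,0.1099,0.5069],"tau":[-0.9823,0.1064]}
{"k":46,"\u03b8":[0.6731,-0.1175],"qd":[-0.0121,-0.1395],"ee":[0.1609,0.1105,0.5068],"tau":[-0.9829,0.1091]}
{"k":47,"\u03b8":[0.6729,-0.1203],"qd":[-0.0124,-0.14],"ee":[0.1606,0.1111,0.5067],"tau":[-0.9834,0.1118]}
{"k":48,"\u03b8":[0.6727,-0.1231],"qd":[-0.0127,-0.1405],"ee":[0.1603,0.1117,0.5066]}
{"summary": "max |tau| (N\u00b7m): 0.9834"}


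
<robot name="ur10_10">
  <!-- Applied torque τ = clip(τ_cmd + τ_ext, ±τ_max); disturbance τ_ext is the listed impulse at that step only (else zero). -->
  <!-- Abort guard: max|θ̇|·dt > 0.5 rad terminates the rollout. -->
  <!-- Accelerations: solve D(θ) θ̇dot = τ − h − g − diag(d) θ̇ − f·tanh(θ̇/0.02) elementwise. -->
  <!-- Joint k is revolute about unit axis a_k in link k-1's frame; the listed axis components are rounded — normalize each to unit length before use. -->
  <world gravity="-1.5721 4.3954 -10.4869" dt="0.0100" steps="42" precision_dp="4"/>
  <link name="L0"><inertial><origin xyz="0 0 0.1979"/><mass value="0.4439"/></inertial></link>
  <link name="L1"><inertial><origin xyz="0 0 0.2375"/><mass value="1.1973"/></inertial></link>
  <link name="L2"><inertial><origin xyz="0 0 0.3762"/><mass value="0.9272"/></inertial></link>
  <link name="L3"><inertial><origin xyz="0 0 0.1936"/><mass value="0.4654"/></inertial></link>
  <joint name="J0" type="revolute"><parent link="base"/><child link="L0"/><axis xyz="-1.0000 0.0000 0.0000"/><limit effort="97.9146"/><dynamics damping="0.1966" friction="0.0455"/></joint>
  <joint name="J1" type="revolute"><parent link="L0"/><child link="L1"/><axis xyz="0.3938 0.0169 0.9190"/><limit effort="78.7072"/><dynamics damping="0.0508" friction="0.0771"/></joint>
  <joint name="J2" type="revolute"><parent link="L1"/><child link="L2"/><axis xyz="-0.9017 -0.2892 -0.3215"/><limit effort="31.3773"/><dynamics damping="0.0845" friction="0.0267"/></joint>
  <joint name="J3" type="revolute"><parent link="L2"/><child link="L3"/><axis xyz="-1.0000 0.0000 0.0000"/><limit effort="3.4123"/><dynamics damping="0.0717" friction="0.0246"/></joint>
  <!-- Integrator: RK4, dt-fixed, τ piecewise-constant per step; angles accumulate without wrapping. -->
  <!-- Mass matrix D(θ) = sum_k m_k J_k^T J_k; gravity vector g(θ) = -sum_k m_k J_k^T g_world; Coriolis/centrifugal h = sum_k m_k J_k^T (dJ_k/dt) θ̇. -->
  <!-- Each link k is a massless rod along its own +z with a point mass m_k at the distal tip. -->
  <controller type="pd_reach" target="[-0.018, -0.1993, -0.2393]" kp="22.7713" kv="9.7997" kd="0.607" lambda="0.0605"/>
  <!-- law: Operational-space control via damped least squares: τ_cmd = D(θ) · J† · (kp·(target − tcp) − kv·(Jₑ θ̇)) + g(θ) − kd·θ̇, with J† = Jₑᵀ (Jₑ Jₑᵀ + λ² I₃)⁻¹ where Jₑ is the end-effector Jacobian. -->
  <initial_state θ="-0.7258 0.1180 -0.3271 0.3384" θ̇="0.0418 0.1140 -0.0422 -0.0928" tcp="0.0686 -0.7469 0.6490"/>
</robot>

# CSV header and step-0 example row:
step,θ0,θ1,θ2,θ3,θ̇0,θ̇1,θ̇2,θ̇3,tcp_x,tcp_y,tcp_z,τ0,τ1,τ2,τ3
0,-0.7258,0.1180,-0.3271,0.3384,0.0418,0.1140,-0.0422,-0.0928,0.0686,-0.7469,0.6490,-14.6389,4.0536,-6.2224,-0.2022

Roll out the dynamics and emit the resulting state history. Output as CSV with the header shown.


step,θ0,θ1,θ2,θ3,θ̇0,θ̇1,θ̇2,θ̇3,tcp_x,tcp_y,tcp_z,τ0,τ1,τ2,τ3
1,-0.7263,0.1168,-0.3304,0.3448,-0.1442,-0.2916,-0.5835,1.3223,0.0689,-0.7470,0.6484,-13.6291,4.0388,-5.4710,-0.9984
2,-0.7282,0.1165,-0.3358,0.3586,-0.2402,0.1784,-0.5104,1.4465,0.0696,-0.7476,0.6467,-12.3534,3.4061,-4.9388,-0.9312
3,-0.7313,0.1179,-0.3417,0.3741,-0.3804,0.1116,-0.6690,1.6638,0.0705,-0.7491,0.6437,-10.8490,3.0800,-4.2553,-0.9226
4,-0.7357,0.1196,-0.3485,0.3910,-0.4983,0.2211,-0.7064,1.7033,0.0716,-0.7515,0.6394,-9.3380,2.6457,-3.6498,-0.8053
5,-0.7413,0.1220,-0.3559,0.4083,-0.6147,0.2766,-0.7589,1.7590,0.0729,-0.7547,0.6339,-7.8194,2.2516,-3.0557,-0.7070
6,-0.7480,0.1251,-0.3637,0.4261,-0.7242,0.3300,-0.8001,1.7987,0.0743,-0.7586,0.6273,-6.3038,1.8664,-2.4864,-0.6066
7,-0.7557,0.1286,-0.3719,0.4442,-0.8271,0.3750,-0.8360,1.8306,0.0759,-0.7633,0.6197,-4.7970,1.4950,-1.9388,-0.5093
8,-0.7645,0.1325,-0.3804,0.4626,-0.9229,0.4138,-0.8671,1.8546,0.0775,-0.7685,0.6110,-3.3055,1.1370,-1.4129,-0.4148
9,-0.7742,0.1368,-0.3892,0.4813,-1.0114,0.4471,-0.8942,1.8713,0.0793,-0.7742,0.6014,-1.8358,0.7933,-0.9088,-0.3235
10,-0.7847,0.1415,-0.3982,0.5000,-1.0925,0.4753,-0.9184,1.8813,0.0811,-0.7804,0.5910,-0.3945,0.4647,-0.4267,-0.2354
11,-0.7960,0.1463,-0.4075,0.5189,-1.1661,0.4989,-0.9401,1.8852,0.0831,-0.7868,0.5797,1.0119,0.1519,0.0327,-0.1508
12,-0.8080,0.1514,-0.4170,0.5377,-1.2325,0.5183,-0.9599,1.8836,0.0851,-0.7935,0.5676,2.3772,-0.1441,0.4691,-0.0697
13,-0.8206,0.1567,-0.4267,0.5565,-1.2917,0.5337,-0.9784,1.8771,0.0871,-0.8004,0.5548,3.6960,-0.4228,0.8819,0.0076
14,-0.8338,0.1621,-0.4366,0.5752,-1.3440,0.5454,-0.9957,1.8663,0.0893,-0.8074,0.5414,4.9636,-0.6836,1.2707,0.0810
15,-0.8474,0.1676,-0.4467,0.5938,-1.3896,0.5536,-1.0123,1.8520,0.0914,-0.8144,0.5274,6.1764,-0.9262,1.6353,0.1503
16,-0.8615,0.1731,-0.4569,0.6123,-1.4290,0.5587,-1.0282,1.8348,0.0937,-0.8214,0.5129,7.3315,-1.1506,1.9758,0.2155
17,-0.8760,0.1787,-0.4672,0.6305,-1.4624,0.5608,-1.0437,1.8151,0.0960,-0.8283,0.4978,8.4270,-1.3568,2.2923,0.2767
18,-0.8907,0.1843,-0.4777,0.6485,-1.4903,0.5601,-1.0588,1.7936,0.0983,-0.8351,0.4823,9.4622,-1.5451,2.5853,0.3336
19,-0.9057,0.1899,-0.4884,0.6664,-1.5130,0.5568,-1.0737,1.7707,0.1007,-0.8417,0.4665,10.4367,-1.7159,2.8553,0.3865
20,-0.9210,0.1955,-0.4992,0.6839,-1.5308,0.5512,-1.0884,1.7468,0.1031,-0.8481,0.4502,11.3510,-1.8699,3.1030,0.4354
21,-0.9363,0.2010,-0.5102,0.7013,-1.5442,0.5433,-1.1029,1.7221,0.1056,-0.8542,0.4338,12.2064,-2.0076,3.3292,0.4805
22,-0.9518,0.2064,-0.5213,0.7184,-1.5536,0.5333,-1.1173,1.6971,0.1081,-0.8600,0.4170,13.0043,-2.1299,3.5350,0.5218
23,-0.9674,0.2116,-0.5325,0.7352,-1.5592,0.5215,-1.1316,1.6720,0.1107,-0.8656,0.4001,13.7466,-2.2375,3.7213,0.5596
24,-0.9830,0.2168,-0.5439,0.7518,-1.5615,0.5078,-1.1459,1.6470,0.1132,-0.8708,0.3830,14.4355,-2.3312,3.8890,0.5941
25,-0.9986,0.2218,-0.5554,0.7682,-1.5606,0.4925,-1.1601,1.6221,0.1158,-0.8756,0.3658,15.0734,-2.4120,4.0394,0.6253
26,-1.0142,0.2266,-0.5671,0.7843,-1.5570,0.4757,-1.1742,1.5976,0.1185,-0.8800,0.3485,15.6627,-2.4805,4.1733,0.6536
27,-1.0297,0.2313,-0.5789,0.8001,-1.5508,0.4574,-1.1883,1.5735,0.1212,-0.8841,0.3312,16.2060,-2.5377,4.2920,0.6792
28,-1.0452,0.2358,-0.5908,0.8157,-1.5424,0.4378,-1.2023,1.5498,0.1238,-0.8878,0.3138,16.7059,-2.5844,4.3962,0.7022
29,-1.0605,0.2401,-0.6029,0.8311,-1.5319,0.4169,-1.2164,1.5267,0.1266,-0.8911,0.2965,17.1649,-2.6214,4.4871,0.7228
30,-1.0758,0.2442,-0.6152,0.8463,-1.5196,0.3949,-1.2304,1.5042,0.1293,-0.8940,0.2793,17.5854,-2.6494,4.5656,0.7413
31,-1.0909,0.2480,-0.6275,0.8612,-1.5056,0.3719,-1.2444,1.4822,0.1320,-0.8965,0.2621,17.9699,-2.6691,4.6326,0.7578
32,-1.1059,0.2516,-0.6401,0.8759,-1.4902,0.3478,-1.2584,1.4608,0.1348,-0.8986,0.2450,18.3207,-2.6813,4.6888,0.7724
33,-1.1207,0.2550,-0.6527,0.8904,-1.4734,0.3228,-1.2724,1.4399,0.1375,-0.9003,0.2281,18.6400,-2.6865,4.7352,0.7854
34,-1.1353,0.2581,-0.6655,0.9047,-1.4555,0.2969,-1.2864,1.4196,0.1403,-0.9016,0.2113,18.9299,-2.6853,4.7724,0.7970
35,-1.1498,0.2609,-0.6784,0.9188,-1.4366,0.2702,-1.3005,1.3997,0.1430,-0.9026,0.1947,19.1925,-2.6784,4.8012,0.8072
36,-1.1641,0.2635,-0.6915,0.9327,-1.4167,0.2427,-1.3146,1.3804,0.1458,-0.9031,0.1783,19.4296,-2.6663,4.8221,0.8161
37,-1.1781,0.2658,-0.7047,0.9464,-1.3960,0.2146,-1.3288,1.3615,0.1485,-0.9033,0.1620,19.6430,-2.6495,4.8359,0.8240
38,-1.1920,0.2678,-0.7181,0.9599,-1.3746,0.1858,-1.3431,1.3430,0.1512,-0.9032,0.1460,19.8344,-2.6284,4.8431,0.8309
39,-1.2056,0.2695,-0.7316,0.9733,-1.3525,0.1564,-1.3575,1.3249,0.1539,-0.9027,0.1303,20.0053,-2.6034,4.8443,0.8370
40,-1.2190,0.2709,-0.7452,0.9864,-1.3298,0.1264,-1.3720,1.3071,0.1566,-0.9019,0.1147,20.1573,-2.5750,4.8398,0.8423
41,-1.2322,0.2720,-0.7590,0.9994,-1.3066,0.0959,-1.3866,1.2897,0.1593,-0.9007,0.0995,20.2917,-2.5436,4.8302,0.8469
42,-1.2451,0.2729,-0.7730,1.0122,-1.2829,0.0650,-1.4013,1.2725,0.1620,-0.8992,0.0845,,,,
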